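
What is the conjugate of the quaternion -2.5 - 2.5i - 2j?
-2.5 + 2.5i + 2j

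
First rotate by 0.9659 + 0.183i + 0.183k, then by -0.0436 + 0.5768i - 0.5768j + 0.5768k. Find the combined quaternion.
-0.2532 + 0.4436i - 0.5571j + 0.6547k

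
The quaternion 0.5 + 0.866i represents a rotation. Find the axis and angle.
axis = (1, 0, 0), θ = 2π/3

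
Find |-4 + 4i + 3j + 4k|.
√57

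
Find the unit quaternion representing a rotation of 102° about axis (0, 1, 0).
0.6293 + 0.7771j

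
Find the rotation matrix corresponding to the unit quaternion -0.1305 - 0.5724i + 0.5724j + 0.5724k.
[[-0.3106, -0.5059, -0.8047], [-0.8047, -0.3106, 0.5059], [-0.5059, 0.8047, -0.3106]]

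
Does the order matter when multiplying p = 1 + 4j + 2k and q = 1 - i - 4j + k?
Yes: pq = 15 + 11i - 2j + 7k ≠ 15 - 13i + 2j - k = qp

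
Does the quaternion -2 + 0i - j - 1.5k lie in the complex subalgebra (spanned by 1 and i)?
No. The quaternion -2 - j - 1.5k has j-coefficient y = -1 and k-coefficient z = -1.5, not both zero, so it does not lie in the complex subalgebra spanned by 1 and i.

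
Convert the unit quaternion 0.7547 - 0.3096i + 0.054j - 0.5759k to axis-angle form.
axis = (-0.4719, 0.0823, -0.8778), θ = 82°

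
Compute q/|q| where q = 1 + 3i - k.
0.3015 + 0.9045i - 0.3015k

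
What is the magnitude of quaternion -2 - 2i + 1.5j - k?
3.354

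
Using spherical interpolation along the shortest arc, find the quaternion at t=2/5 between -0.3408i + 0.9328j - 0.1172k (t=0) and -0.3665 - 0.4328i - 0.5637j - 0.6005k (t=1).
0.1857 - 0.0261i + 0.9573j + 0.2199k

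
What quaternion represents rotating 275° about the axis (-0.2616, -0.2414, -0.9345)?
-0.7373 - 0.1767i - 0.1631j - 0.6313k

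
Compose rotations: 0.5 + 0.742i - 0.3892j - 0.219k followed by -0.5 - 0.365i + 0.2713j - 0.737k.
-0.035 - 0.8998i - 0.2965j - 0.3182k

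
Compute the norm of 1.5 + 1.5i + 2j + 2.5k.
3.841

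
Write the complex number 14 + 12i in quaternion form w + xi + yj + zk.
14 + 12i + 0j + 0k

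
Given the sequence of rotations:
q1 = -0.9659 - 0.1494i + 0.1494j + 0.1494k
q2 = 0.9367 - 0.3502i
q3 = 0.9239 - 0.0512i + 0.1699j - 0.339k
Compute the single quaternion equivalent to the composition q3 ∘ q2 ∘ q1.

q2 · q1 = -0.9571 + 0.1983i + 0.1923j + 0.0876k
q3 · q2 · q1 = -0.8771 + 0.3123i - 0.0477j + 0.3619k
-0.8771 + 0.3123i - 0.0477j + 0.3619k


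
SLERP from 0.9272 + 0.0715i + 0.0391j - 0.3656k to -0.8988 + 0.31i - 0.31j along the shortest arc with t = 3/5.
0.9516 - 0.1634i + 0.21j - 0.154k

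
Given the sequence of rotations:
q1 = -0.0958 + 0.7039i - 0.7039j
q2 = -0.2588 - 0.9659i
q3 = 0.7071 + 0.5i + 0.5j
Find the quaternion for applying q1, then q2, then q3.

q2 · q1 = 0.7047 - 0.0896i + 0.1822j + 0.6799k
q3 · q2 · q1 = 0.452 + 0.6289i + 0.1412j + 0.6167k
0.452 + 0.6289i + 0.1412j + 0.6167k


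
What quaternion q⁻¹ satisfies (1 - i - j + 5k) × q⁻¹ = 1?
0.0357 + 0.0357i + 0.0357j - 0.1786k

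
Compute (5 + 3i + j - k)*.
5 - 3i - j + k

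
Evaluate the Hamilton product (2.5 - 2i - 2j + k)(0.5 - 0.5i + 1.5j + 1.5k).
1.75 - 6.75i + 5.25j + 0.25k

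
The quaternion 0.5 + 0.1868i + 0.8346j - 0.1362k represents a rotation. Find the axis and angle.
axis = (0.2157, 0.9637, -0.1573), θ = 2π/3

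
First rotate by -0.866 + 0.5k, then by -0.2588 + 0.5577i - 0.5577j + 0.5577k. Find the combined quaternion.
-0.0547 - 0.7618i + 0.2041j - 0.6124k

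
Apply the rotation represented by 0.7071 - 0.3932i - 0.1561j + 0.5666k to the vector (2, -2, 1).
(1.309, 2.13, 1.658)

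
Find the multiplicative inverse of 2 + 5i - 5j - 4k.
0.0286 - 0.0714i + 0.0714j + 0.0571k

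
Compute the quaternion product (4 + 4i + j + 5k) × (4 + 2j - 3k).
29 + 3i + 24j + 16k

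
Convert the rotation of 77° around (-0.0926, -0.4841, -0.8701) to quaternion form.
0.7826 - 0.0576i - 0.3014j - 0.5416k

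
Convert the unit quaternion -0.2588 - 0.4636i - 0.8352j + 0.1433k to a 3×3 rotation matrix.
[[-0.4362, 0.8486, 0.2994], [0.7002, 0.5291, -0.4793], [-0.5652, 0.0006, -0.825]]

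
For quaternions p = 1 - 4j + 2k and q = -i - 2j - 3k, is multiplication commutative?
No: pq = -2 + 15i - 4j - 7k ≠ -2 - 17i + k = qp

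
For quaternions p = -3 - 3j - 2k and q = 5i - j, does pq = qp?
No: pq = -3 - 17i - 7j + 15k ≠ -3 - 13i + 13j - 15k = qp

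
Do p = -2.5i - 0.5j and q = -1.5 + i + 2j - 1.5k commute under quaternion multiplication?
No: pq = 3.5 + 4.5i - 3j - 4.5k ≠ 3.5 + 3i + 4.5j + 4.5k = qp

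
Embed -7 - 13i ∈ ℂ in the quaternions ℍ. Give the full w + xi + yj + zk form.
-7 - 13i + 0j + 0k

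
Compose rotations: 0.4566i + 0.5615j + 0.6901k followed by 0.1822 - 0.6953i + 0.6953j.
-0.0729 + 0.563i + 0.5821j - 0.5821k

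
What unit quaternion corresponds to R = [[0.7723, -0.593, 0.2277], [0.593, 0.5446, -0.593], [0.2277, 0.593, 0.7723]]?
0.8788 + 0.3374i + 0.3374k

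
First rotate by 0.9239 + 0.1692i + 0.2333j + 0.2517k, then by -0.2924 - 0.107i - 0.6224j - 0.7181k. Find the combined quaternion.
0.0739 - 0.1375i - 0.7378j - 0.6567k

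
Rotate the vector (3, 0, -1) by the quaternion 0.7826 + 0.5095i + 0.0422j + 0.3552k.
(1.804, 2.564, 0.41)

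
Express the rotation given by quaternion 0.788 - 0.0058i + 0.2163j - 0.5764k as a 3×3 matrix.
[[0.242, 0.9059, 0.3476], [-0.9109, 0.3355, -0.2402], [-0.3342, -0.2585, 0.9064]]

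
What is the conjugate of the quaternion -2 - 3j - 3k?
-2 + 3j + 3k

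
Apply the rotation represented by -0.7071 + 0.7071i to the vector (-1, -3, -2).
(-1, -2, 3)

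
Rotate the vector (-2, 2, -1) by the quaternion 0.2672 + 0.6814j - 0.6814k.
(2.079, 1.8, -1.2)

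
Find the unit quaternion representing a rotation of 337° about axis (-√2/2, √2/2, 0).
-0.9799 - 0.141i + 0.141j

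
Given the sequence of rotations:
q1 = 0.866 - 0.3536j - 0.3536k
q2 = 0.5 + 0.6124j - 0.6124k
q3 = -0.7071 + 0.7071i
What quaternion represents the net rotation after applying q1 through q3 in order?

q2 · q1 = 0.433 - 0.4331i + 0.3535j - 0.7071k
q3 · q2 · q1 = 0.0001 + 0.6124i + 0.25j + 0.75k
0.0001 + 0.6124i + 0.25j + 0.75k


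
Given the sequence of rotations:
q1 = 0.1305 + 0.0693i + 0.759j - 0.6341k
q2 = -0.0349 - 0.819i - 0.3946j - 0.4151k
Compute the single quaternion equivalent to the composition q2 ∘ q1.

q2 · q1 = 0.0885 + 0.456i - 0.6261j - 0.6263k
0.0885 + 0.456i - 0.6261j - 0.6263k


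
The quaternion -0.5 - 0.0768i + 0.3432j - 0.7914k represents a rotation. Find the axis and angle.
axis = (-0.0887, 0.3963, -0.9138), θ = 4π/3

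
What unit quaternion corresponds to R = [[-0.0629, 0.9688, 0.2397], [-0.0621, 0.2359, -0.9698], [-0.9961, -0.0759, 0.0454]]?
0.5519 + 0.4049i + 0.5598j - 0.467k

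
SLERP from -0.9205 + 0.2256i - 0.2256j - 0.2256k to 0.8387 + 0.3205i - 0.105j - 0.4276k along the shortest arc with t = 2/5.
-0.9938 + 0.0035i - 0.1018j + 0.0454k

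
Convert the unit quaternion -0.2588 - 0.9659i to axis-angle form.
axis = (-1, 0, 0), θ = 7π/6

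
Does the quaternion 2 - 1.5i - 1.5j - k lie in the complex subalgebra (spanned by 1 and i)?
No. The quaternion 2 - 1.5i - 1.5j - k has j-coefficient y = -1.5 and k-coefficient z = -1, not both zero, so it does not lie in the complex subalgebra spanned by 1 and i.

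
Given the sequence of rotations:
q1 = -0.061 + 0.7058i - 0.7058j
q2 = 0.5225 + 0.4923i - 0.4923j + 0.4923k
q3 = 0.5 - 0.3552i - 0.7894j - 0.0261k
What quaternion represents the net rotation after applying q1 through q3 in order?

q2 · q1 = -0.7268 + 0.6862i + 0.0087j - 0.03k
q3 · q2 · q1 = -0.1136 + 0.6252i + 0.5495j + 0.5426k
-0.1136 + 0.6252i + 0.5495j + 0.5426k


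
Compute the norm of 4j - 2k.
√20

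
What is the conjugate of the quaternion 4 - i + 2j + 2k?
4 + i - 2j - 2k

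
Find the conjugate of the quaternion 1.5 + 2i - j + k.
1.5 - 2i + j - k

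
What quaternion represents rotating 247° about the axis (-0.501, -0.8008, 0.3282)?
-0.5519 - 0.4178i - 0.6678j + 0.2737k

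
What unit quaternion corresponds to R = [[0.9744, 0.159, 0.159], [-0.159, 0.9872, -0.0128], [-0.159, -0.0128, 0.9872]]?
0.9936 + 0.08j - 0.08k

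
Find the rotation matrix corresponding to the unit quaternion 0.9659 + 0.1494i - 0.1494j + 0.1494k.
[[0.9107, -0.3333, -0.244], [0.244, 0.9107, -0.3333], [0.3333, 0.244, 0.9107]]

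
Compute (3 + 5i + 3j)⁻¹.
0.0698 - 0.1163i - 0.0698j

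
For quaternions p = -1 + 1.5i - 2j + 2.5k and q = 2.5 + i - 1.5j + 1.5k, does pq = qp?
No: pq = -10.75 + 3.5i - 3.25j + 4.5k ≠ -10.75 + 2i - 3.75j + 5k = qp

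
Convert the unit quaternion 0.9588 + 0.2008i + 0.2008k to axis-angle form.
axis = (√2/2, 0, √2/2), θ = 33°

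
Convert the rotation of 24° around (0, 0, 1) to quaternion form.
0.9781 + 0.2079k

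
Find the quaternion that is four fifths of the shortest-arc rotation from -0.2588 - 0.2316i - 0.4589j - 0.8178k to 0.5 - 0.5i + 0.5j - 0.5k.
0.3844 - 0.5222i + 0.3281j - 0.6869k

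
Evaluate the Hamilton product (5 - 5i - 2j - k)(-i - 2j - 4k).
-13 + i - 29j - 12k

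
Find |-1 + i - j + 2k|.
√7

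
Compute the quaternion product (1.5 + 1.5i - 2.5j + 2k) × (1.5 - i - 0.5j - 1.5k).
5.5 + 5.5i - 4.25j - 2.5k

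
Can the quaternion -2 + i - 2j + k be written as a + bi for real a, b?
No. The quaternion -2 + i - 2j + k has j-coefficient y = -2 and k-coefficient z = 1, not both zero, so it does not lie in the complex subalgebra spanned by 1 and i.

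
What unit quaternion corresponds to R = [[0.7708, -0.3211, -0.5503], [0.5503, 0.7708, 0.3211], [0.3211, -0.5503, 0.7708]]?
0.91 - 0.2394i - 0.2394j + 0.2394k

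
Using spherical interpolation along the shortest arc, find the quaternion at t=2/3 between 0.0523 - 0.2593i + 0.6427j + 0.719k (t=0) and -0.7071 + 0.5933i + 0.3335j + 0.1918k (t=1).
-0.5543 + 0.3663i + 0.5674j + 0.4865k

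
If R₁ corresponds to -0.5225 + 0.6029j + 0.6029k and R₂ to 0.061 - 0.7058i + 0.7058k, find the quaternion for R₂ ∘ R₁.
-0.4574 - 0.0567i + 0.4623j - 0.7575k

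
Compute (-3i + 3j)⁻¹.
0.1667i - 0.1667j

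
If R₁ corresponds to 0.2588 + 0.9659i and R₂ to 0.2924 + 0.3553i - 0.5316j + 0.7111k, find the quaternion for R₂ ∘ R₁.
-0.2675 + 0.3744i + 0.5493j + 0.6975k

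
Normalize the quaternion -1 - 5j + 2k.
-0.1826 - 0.9129j + 0.3651k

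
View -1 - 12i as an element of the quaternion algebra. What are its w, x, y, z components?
-1 - 12i + 0j + 0k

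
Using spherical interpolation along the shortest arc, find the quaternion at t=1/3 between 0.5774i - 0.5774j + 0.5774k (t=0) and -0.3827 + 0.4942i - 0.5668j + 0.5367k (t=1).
-0.1306 + 0.5592i - 0.584j + 0.5737k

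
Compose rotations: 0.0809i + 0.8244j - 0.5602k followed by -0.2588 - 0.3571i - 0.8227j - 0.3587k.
0.5062 + 0.7357i - 0.4424j - 0.0829k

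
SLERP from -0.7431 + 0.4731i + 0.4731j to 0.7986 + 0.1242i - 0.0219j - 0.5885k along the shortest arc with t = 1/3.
-0.8554 + 0.2991i + 0.3558j + 0.2284k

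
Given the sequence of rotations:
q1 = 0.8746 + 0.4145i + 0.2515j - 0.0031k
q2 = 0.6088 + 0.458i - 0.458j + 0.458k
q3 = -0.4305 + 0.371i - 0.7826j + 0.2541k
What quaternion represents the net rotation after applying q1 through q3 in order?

q2 · q1 = 0.4592 + 0.5391i - 0.0562j + 0.7037k
q3 · q2 · q1 = -0.6205 - 0.5982i - 0.4593j + 0.2148k
-0.6205 - 0.5982i - 0.4593j + 0.2148k


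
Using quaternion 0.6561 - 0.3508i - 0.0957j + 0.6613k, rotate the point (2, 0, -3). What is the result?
(1.983, 0.869, -2.883)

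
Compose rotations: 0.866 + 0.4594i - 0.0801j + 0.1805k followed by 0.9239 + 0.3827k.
0.731 + 0.4551i + 0.1018j + 0.4982k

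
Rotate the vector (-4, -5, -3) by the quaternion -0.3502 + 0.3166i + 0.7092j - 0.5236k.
(4.29, -2.956, 4.781)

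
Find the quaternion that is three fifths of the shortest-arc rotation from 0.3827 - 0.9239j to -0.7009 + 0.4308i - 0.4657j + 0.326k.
-0.3241 + 0.3265i - 0.8528j + 0.2471k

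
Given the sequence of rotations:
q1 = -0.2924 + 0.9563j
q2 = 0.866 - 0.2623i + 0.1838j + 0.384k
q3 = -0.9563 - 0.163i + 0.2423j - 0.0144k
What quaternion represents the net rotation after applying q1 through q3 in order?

q2 · q1 = -0.429 - 0.2905i + 0.7744j - 0.3631k
q3 · q2 · q1 = 0.17 + 0.2709i - 0.8995j + 0.2976k
0.17 + 0.2709i - 0.8995j + 0.2976k


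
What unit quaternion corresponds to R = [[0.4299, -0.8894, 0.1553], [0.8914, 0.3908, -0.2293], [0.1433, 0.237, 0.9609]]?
0.8339 + 0.1398i + 0.0036j + 0.5339k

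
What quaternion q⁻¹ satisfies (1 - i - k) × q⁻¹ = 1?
0.3333 + 0.3333i + 0.3333k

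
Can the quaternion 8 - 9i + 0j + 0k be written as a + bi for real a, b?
Yes. The quaternion 8 - 9i has j- and k-coefficients y = z = 0, so it lies in the complex subalgebra spanned by 1 and i.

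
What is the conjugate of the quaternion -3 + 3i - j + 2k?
-3 - 3i + j - 2k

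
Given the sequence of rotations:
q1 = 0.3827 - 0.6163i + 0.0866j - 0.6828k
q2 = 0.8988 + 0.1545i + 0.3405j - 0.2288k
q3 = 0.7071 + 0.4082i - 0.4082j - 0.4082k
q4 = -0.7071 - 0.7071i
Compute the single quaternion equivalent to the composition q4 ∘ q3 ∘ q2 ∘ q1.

q2 · q1 = 0.2535 - 0.7075i + 0.4546j - 0.478k
q3 · q2 · q1 = 0.4585 - 0.0161i + 0.7019j - 0.5447k
q4 · q3 · q2 · q1 = -0.3356 - 0.3128i - 0.8815j - 0.1112k
-0.3356 - 0.3128i - 0.8815j - 0.1112k


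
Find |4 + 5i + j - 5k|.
√67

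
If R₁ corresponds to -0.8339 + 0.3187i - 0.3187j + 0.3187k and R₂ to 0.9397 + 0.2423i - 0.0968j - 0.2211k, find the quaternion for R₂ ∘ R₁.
-0.8212 - 0.0039i - 0.3664j + 0.4375k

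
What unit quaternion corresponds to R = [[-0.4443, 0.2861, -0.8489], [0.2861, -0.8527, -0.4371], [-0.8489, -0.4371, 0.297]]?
-0.5271i - 0.2714j + 0.8053k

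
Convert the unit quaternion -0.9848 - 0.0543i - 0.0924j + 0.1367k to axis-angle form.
axis = (-0.3126, -0.5319, 0.787), θ = 340°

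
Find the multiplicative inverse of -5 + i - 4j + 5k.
-0.0746 - 0.0149i + 0.0597j - 0.0746k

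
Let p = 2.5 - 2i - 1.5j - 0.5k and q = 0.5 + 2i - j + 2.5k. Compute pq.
5 - 0.25i + 0.75j + 11k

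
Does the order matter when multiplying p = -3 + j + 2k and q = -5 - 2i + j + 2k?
Yes: pq = 10 + 6i - 12j - 14k ≠ 10 + 6i - 4j - 18k = qp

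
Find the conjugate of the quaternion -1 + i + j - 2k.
-1 - i - j + 2k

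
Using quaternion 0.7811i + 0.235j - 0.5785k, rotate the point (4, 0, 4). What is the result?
(-2.734, 0.381, -4.938)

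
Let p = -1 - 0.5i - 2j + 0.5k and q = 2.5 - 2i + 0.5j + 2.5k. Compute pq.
-3.75 - 4.5i - 5.25j - 5.5k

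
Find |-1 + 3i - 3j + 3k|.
√28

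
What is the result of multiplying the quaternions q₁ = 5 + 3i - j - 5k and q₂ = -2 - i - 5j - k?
-17 - 35i - 15j - 11k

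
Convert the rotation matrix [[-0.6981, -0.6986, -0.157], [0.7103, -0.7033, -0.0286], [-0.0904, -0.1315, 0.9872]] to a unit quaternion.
0.3827 - 0.0672i - 0.0435j + 0.9204k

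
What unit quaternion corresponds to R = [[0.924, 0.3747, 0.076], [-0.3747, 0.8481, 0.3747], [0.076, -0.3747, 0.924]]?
0.9613 - 0.1949i - 0.1949k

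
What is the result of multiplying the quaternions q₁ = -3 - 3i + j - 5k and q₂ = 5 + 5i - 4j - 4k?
-16 - 54i - 20j - 6k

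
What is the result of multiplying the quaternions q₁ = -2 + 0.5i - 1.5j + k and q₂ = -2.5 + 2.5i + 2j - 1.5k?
8.25 - 6i + 3j + 5.25k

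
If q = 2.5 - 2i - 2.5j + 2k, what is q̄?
2.5 + 2i + 2.5j - 2k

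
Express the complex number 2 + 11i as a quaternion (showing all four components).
2 + 11i + 0j + 0k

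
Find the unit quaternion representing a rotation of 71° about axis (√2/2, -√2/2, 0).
0.8141 + 0.4106i - 0.4106j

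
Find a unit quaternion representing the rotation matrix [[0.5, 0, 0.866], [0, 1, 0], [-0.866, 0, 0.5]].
0.866 + 0.5j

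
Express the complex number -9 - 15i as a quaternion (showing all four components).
-9 - 15i + 0j + 0k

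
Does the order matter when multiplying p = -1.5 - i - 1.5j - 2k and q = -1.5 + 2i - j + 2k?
Yes: pq = 6.75 - 6.5i + 1.75j + 4k ≠ 6.75 + 3.5i + 5.75j - 4k = qp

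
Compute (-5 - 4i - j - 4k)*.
-5 + 4i + j + 4k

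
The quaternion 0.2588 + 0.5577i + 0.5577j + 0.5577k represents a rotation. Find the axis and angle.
axis = (√3/3, √3/3, √3/3), θ = 5π/6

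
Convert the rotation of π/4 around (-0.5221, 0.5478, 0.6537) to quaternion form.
0.9239 - 0.1998i + 0.2096j + 0.2502k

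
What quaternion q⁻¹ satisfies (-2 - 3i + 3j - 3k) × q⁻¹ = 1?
-0.0645 + 0.0968i - 0.0968j + 0.0968k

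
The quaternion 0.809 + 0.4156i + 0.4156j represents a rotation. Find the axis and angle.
axis = (√2/2, √2/2, 0), θ = 72°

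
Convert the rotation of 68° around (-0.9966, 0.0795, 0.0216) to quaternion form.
0.829 - 0.5573i + 0.0445j + 0.0121k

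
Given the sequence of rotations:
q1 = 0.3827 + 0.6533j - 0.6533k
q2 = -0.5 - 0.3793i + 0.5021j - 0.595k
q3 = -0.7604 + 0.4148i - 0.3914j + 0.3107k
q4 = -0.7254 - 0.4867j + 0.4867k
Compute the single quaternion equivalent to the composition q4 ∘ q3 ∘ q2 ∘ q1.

q2 · q1 = -0.9081 - 0.0845i - 0.3823j - 0.1489k
q3 · q2 · q1 = 0.6222 - 0.1354i + 0.6816j - 0.3606k
q4 · q3 · q2 · q1 = 0.0559 - 0.058i - 0.8632j + 0.4985k
0.0559 - 0.058i - 0.8632j + 0.4985k


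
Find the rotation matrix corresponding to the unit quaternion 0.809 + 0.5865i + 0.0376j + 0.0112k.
[[0.9969, 0.026, 0.074], [0.0622, 0.3118, -0.9481], [-0.0477, 0.9498, 0.3092]]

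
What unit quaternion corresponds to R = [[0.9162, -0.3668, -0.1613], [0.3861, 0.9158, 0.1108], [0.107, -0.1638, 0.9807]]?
0.9763 - 0.0703i - 0.0687j + 0.1928k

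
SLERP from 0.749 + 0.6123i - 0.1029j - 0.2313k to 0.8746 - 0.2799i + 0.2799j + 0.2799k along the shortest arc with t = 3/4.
0.9652 - 0.0421i + 0.2016j + 0.1614k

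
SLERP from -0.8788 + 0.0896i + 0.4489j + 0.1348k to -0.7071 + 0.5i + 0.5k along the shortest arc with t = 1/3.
-0.8743 + 0.2444i + 0.3156j + 0.2761k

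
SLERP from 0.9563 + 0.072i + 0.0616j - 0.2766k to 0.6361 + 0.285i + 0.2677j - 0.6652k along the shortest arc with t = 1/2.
0.8325 + 0.1866i + 0.1722j - 0.4924k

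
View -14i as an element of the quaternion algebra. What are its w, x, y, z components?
0 - 14i + 0j + 0k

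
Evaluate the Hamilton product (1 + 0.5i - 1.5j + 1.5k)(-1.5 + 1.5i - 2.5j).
-6 + 4.5i + 2j - 1.25k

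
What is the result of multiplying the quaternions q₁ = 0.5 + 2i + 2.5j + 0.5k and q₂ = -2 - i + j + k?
-2 - 2.5i - 7j + 4k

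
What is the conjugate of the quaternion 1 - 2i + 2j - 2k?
1 + 2i - 2j + 2k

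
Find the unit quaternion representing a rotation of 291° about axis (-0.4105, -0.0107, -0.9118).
-0.8241 - 0.2325i - 0.0061j - 0.5164k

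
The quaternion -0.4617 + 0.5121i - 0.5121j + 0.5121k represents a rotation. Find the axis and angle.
axis = (√3/3, -√3/3, √3/3), θ = 235°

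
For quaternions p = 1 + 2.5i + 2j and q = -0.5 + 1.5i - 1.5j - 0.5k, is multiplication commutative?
No: pq = -1.25 - 0.75i - 1.25j - 7.25k ≠ -1.25 + 1.25i - 3.75j + 6.25k = qp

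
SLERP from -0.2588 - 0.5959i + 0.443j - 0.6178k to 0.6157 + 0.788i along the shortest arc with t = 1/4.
-0.3811 - 0.6986i + 0.3529j - 0.4922k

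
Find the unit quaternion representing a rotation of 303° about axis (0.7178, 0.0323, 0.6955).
-0.8788 + 0.3425i + 0.0154j + 0.3319k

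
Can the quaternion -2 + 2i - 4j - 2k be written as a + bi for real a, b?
No. The quaternion -2 + 2i - 4j - 2k has j-coefficient y = -4 and k-coefficient z = -2, not both zero, so it does not lie in the complex subalgebra spanned by 1 and i.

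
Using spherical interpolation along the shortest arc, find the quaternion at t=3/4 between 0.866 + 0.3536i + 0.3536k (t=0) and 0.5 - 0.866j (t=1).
0.6801 + 0.1087i - 0.7168j + 0.1087k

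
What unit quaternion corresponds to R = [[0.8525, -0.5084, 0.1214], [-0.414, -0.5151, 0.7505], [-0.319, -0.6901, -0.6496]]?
-0.4147 + 0.8685i - 0.2655j - 0.0569k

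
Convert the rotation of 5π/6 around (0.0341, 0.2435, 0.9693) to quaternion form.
0.2588 + 0.0329i + 0.2352j + 0.9363k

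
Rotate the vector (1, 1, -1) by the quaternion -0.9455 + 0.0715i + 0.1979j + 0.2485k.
(1.635, 0.191, -0.539)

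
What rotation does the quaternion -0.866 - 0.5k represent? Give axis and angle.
axis = (0, 0, -1), θ = 5π/3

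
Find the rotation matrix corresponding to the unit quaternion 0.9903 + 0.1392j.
[[0.9612, 0, 0.2757], [0, 1, 0], [-0.2757, 0, 0.9612]]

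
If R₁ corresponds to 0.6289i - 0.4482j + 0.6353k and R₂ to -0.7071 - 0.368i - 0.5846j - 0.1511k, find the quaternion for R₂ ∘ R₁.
0.0654 - 0.8838i + 0.4557j + 0.0834k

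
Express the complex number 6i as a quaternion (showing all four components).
0 + 6i + 0j + 0k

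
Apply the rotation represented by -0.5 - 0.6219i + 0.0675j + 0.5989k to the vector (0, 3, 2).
(-0.08, -2.555, 2.543)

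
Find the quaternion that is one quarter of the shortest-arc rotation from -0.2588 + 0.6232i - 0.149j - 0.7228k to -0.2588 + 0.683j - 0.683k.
-0.2918 + 0.5131i + 0.085j - 0.8027k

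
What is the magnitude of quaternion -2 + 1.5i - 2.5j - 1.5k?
3.841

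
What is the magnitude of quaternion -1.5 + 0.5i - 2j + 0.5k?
2.598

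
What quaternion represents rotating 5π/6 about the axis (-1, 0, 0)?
0.2588 - 0.9659i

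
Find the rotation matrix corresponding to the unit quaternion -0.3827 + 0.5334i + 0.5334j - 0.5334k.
[[-0.1381, 0.1608, -0.9773], [0.9773, -0.1381, -0.1608], [-0.1608, -0.9773, -0.1381]]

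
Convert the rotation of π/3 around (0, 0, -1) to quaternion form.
0.866 - 0.5k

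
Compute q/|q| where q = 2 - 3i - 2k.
0.4851 - 0.7276i - 0.4851k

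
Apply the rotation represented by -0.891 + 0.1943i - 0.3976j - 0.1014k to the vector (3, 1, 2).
(2.993, 1.836, -1.293)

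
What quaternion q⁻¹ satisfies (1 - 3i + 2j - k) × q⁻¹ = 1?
0.0667 + 0.2i - 0.1333j + 0.0667k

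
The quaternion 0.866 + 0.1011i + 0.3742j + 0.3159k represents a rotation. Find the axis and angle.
axis = (0.2022, 0.7483, 0.6317), θ = π/3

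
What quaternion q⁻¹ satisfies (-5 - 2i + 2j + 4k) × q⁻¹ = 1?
-0.102 + 0.0408i - 0.0408j - 0.0816k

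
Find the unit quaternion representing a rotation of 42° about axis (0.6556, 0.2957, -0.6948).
0.9336 + 0.2349i + 0.106j - 0.249k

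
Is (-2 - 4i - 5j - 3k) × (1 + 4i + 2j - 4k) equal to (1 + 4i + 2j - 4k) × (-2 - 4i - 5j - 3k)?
No: pq = 12 + 14i - 37j + 17k ≠ 12 - 38i + 19j - 7k = qp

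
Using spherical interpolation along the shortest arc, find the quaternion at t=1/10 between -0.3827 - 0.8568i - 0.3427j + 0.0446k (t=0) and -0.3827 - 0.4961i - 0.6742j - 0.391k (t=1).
-0.3907 - 0.8359i - 0.3856j - 0.0014k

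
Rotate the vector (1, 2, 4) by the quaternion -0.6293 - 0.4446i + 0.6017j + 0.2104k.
(-4.131, -0.993, 1.718)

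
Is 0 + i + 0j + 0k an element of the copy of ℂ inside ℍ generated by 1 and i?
Yes. The quaternion i has j- and k-coefficients y = z = 0, so it lies in the complex subalgebra spanned by 1 and i.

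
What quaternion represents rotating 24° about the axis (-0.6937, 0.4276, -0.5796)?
0.9781 - 0.1442i + 0.0889j - 0.1205k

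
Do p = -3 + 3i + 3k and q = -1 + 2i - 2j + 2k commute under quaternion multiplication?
No: pq = -9 - 3i + 6j - 15k ≠ -9 - 15i + 6j - 3k = qp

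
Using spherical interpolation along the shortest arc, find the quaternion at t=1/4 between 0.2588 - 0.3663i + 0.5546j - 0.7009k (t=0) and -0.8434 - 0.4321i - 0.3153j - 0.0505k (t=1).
0.5151 - 0.1719i + 0.5925j - 0.595k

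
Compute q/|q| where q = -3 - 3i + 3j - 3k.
-0.5 - 0.5i + 0.5j - 0.5k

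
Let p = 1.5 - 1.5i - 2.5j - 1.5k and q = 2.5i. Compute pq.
3.75 + 3.75i - 3.75j + 6.25k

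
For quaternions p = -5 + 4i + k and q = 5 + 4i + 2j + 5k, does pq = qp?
No: pq = -46 - 2i - 26j - 12k ≠ -46 + 2i + 6j - 28k = qp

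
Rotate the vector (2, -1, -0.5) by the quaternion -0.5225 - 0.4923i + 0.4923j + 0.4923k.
(0.531, -2.014, -0.955)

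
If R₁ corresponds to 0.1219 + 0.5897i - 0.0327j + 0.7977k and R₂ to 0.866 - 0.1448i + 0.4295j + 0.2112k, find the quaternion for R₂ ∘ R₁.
0.0365 + 0.8425i + 0.2641j + 0.468k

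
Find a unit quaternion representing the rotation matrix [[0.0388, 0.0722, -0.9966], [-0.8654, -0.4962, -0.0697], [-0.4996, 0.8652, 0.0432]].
-0.3827 - 0.6107i + 0.3247j + 0.6125k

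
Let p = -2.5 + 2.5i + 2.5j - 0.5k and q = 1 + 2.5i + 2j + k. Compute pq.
-13.25 - 0.25i - 6.25j - 4.25k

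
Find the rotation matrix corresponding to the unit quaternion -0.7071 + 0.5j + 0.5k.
[[0, 0.7071, -0.7071], [-0.7071, 0.5, 0.5], [0.7071, 0.5, 0.5]]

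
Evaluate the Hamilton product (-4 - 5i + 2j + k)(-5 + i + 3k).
22 + 27i + 6j - 19k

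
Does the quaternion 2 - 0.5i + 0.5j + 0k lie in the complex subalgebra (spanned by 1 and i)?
No. The quaternion 2 - 0.5i + 0.5j has j-coefficient y = 0.5 and k-coefficient z = 0, not both zero, so it does not lie in the complex subalgebra spanned by 1 and i.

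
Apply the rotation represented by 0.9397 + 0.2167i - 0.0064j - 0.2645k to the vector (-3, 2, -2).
(-1.338, 3.84, -0.683)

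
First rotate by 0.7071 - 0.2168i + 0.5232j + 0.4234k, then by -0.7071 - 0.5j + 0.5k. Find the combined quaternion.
-0.4501 - 0.32i - 0.8319j - 0.0542k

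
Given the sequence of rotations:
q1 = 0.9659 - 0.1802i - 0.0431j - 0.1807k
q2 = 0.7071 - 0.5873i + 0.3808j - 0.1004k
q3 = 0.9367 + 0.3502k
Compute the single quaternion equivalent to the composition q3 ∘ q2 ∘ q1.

q2 · q1 = 0.5754 - 0.7678i + 0.2493j - 0.1308k
q3 · q2 · q1 = 0.5848 - 0.8065i - 0.0354j + 0.079k
0.5848 - 0.8065i - 0.0354j + 0.079k


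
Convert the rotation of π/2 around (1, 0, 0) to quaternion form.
0.7071 + 0.7071i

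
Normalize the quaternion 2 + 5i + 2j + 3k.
0.3086 + 0.7715i + 0.3086j + 0.4629k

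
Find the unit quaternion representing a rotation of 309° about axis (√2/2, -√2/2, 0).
-0.9026 + 0.3044i - 0.3044j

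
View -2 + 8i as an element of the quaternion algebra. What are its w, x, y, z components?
-2 + 8i + 0j + 0k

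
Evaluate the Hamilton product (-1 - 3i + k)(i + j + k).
2 - 2i + 3j - 4k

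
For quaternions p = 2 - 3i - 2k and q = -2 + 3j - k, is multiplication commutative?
No: pq = -6 + 12i + 3j - 7k ≠ -6 + 9j + 11k = qp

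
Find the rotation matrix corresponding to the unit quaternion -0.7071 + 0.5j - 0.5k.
[[0, -0.7071, -0.7071], [0.7071, 0.5, -0.5], [0.7071, -0.5, 0.5]]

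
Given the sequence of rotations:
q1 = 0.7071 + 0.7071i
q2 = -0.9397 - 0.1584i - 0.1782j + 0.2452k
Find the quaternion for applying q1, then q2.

q2 · q1 = -0.5525 - 0.7765i + 0.0474j + 0.2994k
-0.5525 - 0.7765i + 0.0474j + 0.2994k


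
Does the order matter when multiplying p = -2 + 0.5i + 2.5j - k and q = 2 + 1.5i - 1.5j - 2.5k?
Yes: pq = -3.5 - 9.75i + 7.75j - 1.5k ≠ -3.5 + 5.75i + 8.25j + 7.5k = qp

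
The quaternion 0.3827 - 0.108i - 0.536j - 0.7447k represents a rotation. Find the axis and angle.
axis = (-0.1169, -0.5802, -0.8061), θ = 3π/4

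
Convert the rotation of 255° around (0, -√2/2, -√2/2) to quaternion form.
-0.6088 - 0.561j - 0.561k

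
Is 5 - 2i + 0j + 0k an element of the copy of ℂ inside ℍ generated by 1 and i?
Yes. The quaternion 5 - 2i has j- and k-coefficients y = z = 0, so it lies in the complex subalgebra spanned by 1 and i.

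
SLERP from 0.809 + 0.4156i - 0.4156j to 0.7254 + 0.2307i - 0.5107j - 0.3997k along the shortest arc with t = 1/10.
0.8083 + 0.4005i - 0.4295j - 0.0414k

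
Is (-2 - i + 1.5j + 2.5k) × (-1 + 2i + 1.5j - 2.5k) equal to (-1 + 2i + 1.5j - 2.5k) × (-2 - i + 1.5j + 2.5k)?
No: pq = 8 - 10.5i - 2j - 2k ≠ 8 + 4.5i - 7j + 7k = qp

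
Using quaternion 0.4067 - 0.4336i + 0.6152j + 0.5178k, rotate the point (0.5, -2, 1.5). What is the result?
(1.84, 1.253, -1.243)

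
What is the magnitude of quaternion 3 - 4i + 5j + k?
√51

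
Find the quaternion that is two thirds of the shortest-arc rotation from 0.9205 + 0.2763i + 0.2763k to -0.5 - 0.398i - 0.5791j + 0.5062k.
0.7516 + 0.4129i + 0.4376j - 0.2703k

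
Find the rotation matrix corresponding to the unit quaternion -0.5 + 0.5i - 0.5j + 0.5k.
[[0, 0, 1], [-1, 0, 0], [0, -1, 0]]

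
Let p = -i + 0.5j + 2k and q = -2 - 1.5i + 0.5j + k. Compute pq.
-3.75 + 1.5i - 3j - 3.75k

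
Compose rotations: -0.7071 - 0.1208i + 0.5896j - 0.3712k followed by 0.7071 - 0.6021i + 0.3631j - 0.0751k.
-0.8147 + 0.2498i - 0.0543j - 0.5205k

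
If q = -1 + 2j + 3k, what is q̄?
-1 - 2j - 3k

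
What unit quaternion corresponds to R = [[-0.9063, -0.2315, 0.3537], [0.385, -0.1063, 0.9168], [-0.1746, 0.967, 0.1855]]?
0.2079 + 0.0604i + 0.6353j + 0.7413k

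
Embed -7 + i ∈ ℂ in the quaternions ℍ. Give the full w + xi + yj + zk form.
-7 + i + 0j + 0k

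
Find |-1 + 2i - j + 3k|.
√15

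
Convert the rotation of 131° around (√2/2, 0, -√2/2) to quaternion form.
0.4147 + 0.6434i - 0.6434k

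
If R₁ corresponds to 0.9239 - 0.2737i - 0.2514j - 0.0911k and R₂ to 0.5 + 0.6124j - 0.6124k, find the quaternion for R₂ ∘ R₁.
0.5601 - 0.3466i + 0.6077j - 0.4437k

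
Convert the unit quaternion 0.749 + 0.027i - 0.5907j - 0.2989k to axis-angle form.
axis = (0.0408, -0.8915, -0.4511), θ = 83°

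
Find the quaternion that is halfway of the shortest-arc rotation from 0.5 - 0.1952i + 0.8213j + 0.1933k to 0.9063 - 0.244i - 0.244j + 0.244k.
0.8566 - 0.2675i + 0.3517j + 0.2664k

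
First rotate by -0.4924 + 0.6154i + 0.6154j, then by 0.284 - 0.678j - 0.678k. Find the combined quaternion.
0.2774 + 0.592i + 0.0914j + 0.7511k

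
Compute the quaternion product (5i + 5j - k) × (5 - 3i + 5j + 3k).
-7 + 45i + 13j + 35k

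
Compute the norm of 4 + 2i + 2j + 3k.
√33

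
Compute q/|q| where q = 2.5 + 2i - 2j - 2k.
0.5852 + 0.4682i - 0.4682j - 0.4682k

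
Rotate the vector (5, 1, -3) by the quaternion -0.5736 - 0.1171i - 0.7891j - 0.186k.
(-4.448, 2.417, -3.062)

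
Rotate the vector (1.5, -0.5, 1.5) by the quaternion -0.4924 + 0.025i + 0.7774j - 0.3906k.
(-1.776, -0.586, 1.12)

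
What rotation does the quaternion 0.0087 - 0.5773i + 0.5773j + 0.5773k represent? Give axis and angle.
axis = (-√3/3, √3/3, √3/3), θ = 179°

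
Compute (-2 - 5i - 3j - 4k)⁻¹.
-0.037 + 0.0926i + 0.0556j + 0.0741k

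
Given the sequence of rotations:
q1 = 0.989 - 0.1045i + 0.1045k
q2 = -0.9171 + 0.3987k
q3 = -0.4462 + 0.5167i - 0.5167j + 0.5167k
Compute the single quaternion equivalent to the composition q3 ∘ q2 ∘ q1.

q2 · q1 = -0.9487 + 0.0958i - 0.0417j + 0.2985k
q3 · q2 · q1 = 0.198 - 0.6656i + 0.4041j - 0.5954k
0.198 - 0.6656i + 0.4041j - 0.5954k


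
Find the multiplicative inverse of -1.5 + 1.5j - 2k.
-0.1765 - 0.1765j + 0.2353k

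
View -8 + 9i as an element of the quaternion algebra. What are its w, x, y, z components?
-8 + 9i + 0j + 0k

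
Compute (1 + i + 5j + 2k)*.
1 - i - 5j - 2k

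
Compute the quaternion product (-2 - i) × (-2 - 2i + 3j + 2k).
2 + 6i - 4j - 7k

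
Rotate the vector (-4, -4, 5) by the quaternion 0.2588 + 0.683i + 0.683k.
(5.811, 0.282, -4.811)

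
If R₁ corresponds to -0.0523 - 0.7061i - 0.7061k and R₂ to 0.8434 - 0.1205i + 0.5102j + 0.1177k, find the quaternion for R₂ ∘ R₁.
-0.0461 - 0.9495i - 0.1949j - 0.2414k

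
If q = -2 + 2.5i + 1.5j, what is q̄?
-2 - 2.5i - 1.5j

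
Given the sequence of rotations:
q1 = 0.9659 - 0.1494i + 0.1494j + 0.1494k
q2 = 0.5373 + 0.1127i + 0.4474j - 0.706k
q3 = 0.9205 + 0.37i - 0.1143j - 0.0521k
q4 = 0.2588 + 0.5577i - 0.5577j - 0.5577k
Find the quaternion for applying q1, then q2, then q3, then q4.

q2 · q1 = 0.5745 + 0.2009i + 0.6011j - 0.518k
q3 · q2 · q1 = 0.4962 + 0.488i + 0.6688j - 0.2614k
q4 · q3 · q2 · q1 = 0.0835 + 0.9218i - 0.23j + 0.3008k
0.0835 + 0.9218i - 0.23j + 0.3008k


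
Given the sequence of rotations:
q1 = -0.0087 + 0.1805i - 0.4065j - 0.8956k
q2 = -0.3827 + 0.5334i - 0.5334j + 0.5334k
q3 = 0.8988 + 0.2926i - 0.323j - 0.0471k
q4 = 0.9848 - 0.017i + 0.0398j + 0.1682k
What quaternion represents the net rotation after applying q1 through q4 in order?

q2 · q1 = 0.1679 + 0.6208i + 0.7342j + 0.2176k
q3 · q2 · q1 = 0.2167 + 0.5714i + 0.5128j + 0.603k
q4 · q3 · q2 · q1 = 0.1013 + 0.4968i + 0.62j + 0.5988k
0.1013 + 0.4968i + 0.62j + 0.5988k


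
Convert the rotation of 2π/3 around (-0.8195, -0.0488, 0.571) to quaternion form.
0.5 - 0.7097i - 0.0423j + 0.4945k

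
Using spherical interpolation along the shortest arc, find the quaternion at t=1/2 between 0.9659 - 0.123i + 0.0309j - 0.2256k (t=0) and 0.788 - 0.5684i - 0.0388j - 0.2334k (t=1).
0.9039 - 0.3563i - 0.0041j - 0.2366k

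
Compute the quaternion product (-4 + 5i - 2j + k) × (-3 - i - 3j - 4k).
15 + 37j - 4k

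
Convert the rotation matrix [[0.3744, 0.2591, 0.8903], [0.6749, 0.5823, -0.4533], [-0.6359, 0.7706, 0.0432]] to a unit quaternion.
0.7071 + 0.4327i + 0.5396j + 0.147k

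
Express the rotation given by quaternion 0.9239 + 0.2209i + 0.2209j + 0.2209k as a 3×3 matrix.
[[0.8048, -0.3106, 0.5058], [0.5058, 0.8048, -0.3106], [-0.3106, 0.5058, 0.8048]]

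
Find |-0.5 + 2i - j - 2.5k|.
3.391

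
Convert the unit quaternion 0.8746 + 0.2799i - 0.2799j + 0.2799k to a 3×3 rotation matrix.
[[0.6866, -0.6463, -0.3329], [0.3329, 0.6866, -0.6463], [0.6463, 0.3329, 0.6866]]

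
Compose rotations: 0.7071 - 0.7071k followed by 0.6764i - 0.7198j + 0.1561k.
0.1104 + 0.9873i - 0.0307j + 0.1104k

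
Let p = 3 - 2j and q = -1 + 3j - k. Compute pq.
3 + 2i + 11j - 3k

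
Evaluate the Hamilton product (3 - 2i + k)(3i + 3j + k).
5 + 6i + 14j - 3k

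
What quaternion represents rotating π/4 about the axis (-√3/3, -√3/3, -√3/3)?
0.9239 - 0.2209i - 0.2209j - 0.2209k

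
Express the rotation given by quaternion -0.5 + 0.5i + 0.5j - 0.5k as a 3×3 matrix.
[[0, 0, -1], [1, 0, 0], [0, -1, 0]]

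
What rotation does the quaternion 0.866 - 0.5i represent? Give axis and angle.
axis = (-1, 0, 0), θ = π/3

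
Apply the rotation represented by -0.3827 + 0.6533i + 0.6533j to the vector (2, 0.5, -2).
(1.72, 0.78, 2.164)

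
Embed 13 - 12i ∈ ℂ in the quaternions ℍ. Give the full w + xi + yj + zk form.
13 - 12i + 0j + 0k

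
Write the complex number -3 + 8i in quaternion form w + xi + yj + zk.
-3 + 8i + 0j + 0k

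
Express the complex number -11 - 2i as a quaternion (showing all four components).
-11 - 2i + 0j + 0k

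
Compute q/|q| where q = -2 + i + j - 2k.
-0.6325 + 0.3162i + 0.3162j - 0.6325k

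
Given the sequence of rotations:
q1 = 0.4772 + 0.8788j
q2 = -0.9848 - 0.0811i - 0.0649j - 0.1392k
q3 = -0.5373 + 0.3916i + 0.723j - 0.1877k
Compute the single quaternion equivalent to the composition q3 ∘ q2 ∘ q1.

q2 · q1 = -0.4129 + 0.0836i - 0.8964j - 0.1377k
q3 · q2 · q1 = 0.8114 - 0.4744i + 0.2213j - 0.26k
0.8114 - 0.4744i + 0.2213j - 0.26k


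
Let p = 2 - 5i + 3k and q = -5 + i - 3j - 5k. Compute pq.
10 + 36i - 28j - 10k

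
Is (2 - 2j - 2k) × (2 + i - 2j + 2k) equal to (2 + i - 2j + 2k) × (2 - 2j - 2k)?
No: pq = 4 - 6i - 10j + 2k ≠ 4 + 10i - 6j - 2k = qp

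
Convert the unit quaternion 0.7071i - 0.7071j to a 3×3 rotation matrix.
[[0, -1, 0], [-1, 0, 0], [0, 0, -1]]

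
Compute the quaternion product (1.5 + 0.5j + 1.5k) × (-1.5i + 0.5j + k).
-1.75 - 2.5i - 1.5j + 2.25k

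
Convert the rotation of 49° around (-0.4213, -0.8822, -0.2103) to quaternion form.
0.91 - 0.1747i - 0.3658j - 0.0872k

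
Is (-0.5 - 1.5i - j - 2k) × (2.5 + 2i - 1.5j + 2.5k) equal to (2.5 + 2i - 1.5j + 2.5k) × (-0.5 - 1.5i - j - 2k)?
No: pq = 5.25 - 10.25i - 2j - 2k ≠ 5.25 + 0.75i - 1.5j - 10.5k = qp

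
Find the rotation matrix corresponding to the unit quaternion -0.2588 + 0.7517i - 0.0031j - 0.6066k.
[[0.2641, -0.3186, -0.9104], [0.3093, -0.866, 0.3928], [-0.9136, -0.3853, -0.1301]]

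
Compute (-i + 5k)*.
i - 5k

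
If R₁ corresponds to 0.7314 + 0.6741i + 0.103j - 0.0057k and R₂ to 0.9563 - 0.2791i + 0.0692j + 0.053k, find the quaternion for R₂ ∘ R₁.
0.8808 + 0.4347i + 0.1832j - 0.0421k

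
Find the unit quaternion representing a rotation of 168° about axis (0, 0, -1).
0.1045 - 0.9945k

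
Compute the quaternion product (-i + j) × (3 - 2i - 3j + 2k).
1 - i + 5j + 5k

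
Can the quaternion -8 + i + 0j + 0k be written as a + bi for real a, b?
Yes. The quaternion -8 + i has j- and k-coefficients y = z = 0, so it lies in the complex subalgebra spanned by 1 and i.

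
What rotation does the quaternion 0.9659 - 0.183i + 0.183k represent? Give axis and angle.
axis = (-√2/2, 0, √2/2), θ = π/6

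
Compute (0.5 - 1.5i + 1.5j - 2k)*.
0.5 + 1.5i - 1.5j + 2k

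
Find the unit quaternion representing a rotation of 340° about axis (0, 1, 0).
-0.9848 + 0.1736j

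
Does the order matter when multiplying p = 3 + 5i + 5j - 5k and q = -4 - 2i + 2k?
Yes: pq = 8 - 16i - 20j + 36k ≠ 8 - 36i - 20j + 16k = qp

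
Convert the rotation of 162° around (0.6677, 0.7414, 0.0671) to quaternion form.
0.1564 + 0.6595i + 0.7323j + 0.0663k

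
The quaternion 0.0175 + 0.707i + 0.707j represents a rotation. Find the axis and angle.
axis = (√2/2, √2/2, 0), θ = 178°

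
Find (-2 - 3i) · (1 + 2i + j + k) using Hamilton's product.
4 - 7i + j - 5k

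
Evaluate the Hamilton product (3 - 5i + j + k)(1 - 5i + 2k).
-24 - 18i + 6j + 12k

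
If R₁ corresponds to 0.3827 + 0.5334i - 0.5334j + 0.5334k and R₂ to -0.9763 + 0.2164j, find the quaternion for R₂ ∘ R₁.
-0.2582 - 0.4053i + 0.6036j - 0.6362k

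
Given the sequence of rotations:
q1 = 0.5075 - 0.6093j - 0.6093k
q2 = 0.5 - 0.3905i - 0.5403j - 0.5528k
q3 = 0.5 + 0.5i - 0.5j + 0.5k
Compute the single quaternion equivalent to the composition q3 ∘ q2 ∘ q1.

q2 · q1 = -0.4123 - 0.2058i - 0.8168j - 0.3473k
q3 · q2 · q1 = -0.338 + 0.273i - 0.1315j - 0.8911k
-0.338 + 0.273i - 0.1315j - 0.8911k


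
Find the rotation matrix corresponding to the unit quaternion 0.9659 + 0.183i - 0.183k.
[[0.933, 0.3535, -0.067], [-0.3535, 0.866, -0.3535], [-0.067, 0.3535, 0.933]]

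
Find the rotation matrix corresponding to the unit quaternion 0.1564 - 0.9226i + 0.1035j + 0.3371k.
[[0.7513, -0.2964, -0.5896], [-0.0855, -0.9297, 0.3584], [-0.6544, -0.2188, -0.7238]]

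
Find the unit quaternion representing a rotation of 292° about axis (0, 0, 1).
-0.829 + 0.5592k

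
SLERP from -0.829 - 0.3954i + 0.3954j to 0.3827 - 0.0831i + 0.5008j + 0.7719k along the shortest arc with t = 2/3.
-0.7162 - 0.1187i - 0.2317j - 0.6476k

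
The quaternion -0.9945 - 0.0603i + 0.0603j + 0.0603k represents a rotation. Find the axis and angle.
axis = (-√3/3, √3/3, √3/3), θ = 348°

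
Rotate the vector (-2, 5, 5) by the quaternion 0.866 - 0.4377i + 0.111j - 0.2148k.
(1.51, 7.113, -1.06)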